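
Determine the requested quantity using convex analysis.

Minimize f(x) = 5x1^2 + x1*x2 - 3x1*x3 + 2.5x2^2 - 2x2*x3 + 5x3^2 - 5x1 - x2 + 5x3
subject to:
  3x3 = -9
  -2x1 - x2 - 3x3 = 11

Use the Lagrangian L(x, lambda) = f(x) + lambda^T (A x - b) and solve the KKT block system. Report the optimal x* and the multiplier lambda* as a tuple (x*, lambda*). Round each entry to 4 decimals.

Form the Lagrangian:
  L(x, lambda) = (1/2) x^T Q x + c^T x + lambda^T (A x - b)
Stationarity (grad_x L = 0): Q x + c + A^T lambda = 0.
Primal feasibility: A x = b.

This gives the KKT block system:
  [ Q   A^T ] [ x     ]   [-c ]
  [ A    0  ] [ lambda ] = [ b ]

Solving the linear system:
  x*      = (-0.4615, -1.0769, -3)
  lambda* = (6.3077, -0.8462)
  f(x*)   = 27.2308

x* = (-0.4615, -1.0769, -3), lambda* = (6.3077, -0.8462)


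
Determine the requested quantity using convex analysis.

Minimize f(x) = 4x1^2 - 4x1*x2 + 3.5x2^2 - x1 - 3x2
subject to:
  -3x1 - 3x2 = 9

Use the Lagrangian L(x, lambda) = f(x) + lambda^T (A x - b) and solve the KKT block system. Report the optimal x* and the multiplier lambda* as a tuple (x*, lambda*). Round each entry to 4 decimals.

Form the Lagrangian:
  L(x, lambda) = (1/2) x^T Q x + c^T x + lambda^T (A x - b)
Stationarity (grad_x L = 0): Q x + c + A^T lambda = 0.
Primal feasibility: A x = b.

This gives the KKT block system:
  [ Q   A^T ] [ x     ]   [-c ]
  [ A    0  ] [ lambda ] = [ b ]

Solving the linear system:
  x*      = (-1.5217, -1.4783)
  lambda* = (-2.4203)
  f(x*)   = 13.8696

x* = (-1.5217, -1.4783), lambda* = (-2.4203)


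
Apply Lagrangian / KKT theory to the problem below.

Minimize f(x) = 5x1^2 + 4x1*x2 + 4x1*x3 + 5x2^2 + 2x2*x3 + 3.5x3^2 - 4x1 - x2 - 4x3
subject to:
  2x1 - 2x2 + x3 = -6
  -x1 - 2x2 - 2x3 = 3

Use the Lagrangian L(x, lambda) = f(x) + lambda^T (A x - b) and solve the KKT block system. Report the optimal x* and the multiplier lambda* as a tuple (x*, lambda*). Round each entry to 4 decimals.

Form the Lagrangian:
  L(x, lambda) = (1/2) x^T Q x + c^T x + lambda^T (A x - b)
Stationarity (grad_x L = 0): Q x + c + A^T lambda = 0.
Primal feasibility: A x = b.

This gives the KKT block system:
  [ Q   A^T ] [ x     ]   [-c ]
  [ A    0  ] [ lambda ] = [ b ]

Solving the linear system:
  x*      = (-1.1852, 0.9074, -1.8148)
  lambda* = (6.4444, -6.5926)
  f(x*)   = 34.7685

x* = (-1.1852, 0.9074, -1.8148), lambda* = (6.4444, -6.5926)


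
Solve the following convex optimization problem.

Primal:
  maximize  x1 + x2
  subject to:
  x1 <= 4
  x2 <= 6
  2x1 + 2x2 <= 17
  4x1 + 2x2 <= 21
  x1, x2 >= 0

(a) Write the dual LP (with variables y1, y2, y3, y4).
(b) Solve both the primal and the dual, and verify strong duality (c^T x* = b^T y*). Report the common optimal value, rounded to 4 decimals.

The standard primal-dual pair for 'max c^T x s.t. A x <= b, x >= 0' is:
  Dual:  min b^T y  s.t.  A^T y >= c,  y >= 0.

So the dual LP is:
  minimize  4y1 + 6y2 + 17y3 + 21y4
  subject to:
    y1 + 2y3 + 4y4 >= 1
    y2 + 2y3 + 2y4 >= 1
    y1, y2, y3, y4 >= 0

Solving the primal: x* = (2.25, 6).
  primal value c^T x* = 8.25.
Solving the dual: y* = (0, 0.5, 0, 0.25).
  dual value b^T y* = 8.25.
Strong duality: c^T x* = b^T y*. Confirmed.

8.25


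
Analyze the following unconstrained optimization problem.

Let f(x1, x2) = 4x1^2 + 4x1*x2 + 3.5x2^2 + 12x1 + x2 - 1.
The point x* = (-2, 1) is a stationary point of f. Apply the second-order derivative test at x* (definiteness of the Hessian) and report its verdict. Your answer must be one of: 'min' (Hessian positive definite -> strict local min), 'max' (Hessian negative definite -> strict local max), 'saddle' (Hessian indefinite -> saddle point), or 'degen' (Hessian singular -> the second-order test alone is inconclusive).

Compute the Hessian H = grad^2 f:
  H = [[8, 4], [4, 7]]
Verify stationarity: grad f(x*) = H x* + g = (0, 0).
Eigenvalues of H: 3.4689, 11.5311.
Both eigenvalues > 0, so H is positive definite -> x* is a strict local min.

min


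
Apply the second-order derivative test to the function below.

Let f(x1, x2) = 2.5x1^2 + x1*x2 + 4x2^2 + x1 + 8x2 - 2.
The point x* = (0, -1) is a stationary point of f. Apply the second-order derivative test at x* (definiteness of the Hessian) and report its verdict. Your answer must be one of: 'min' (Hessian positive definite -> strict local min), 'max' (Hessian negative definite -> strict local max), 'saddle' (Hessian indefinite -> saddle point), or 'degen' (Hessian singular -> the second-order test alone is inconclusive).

Compute the Hessian H = grad^2 f:
  H = [[5, 1], [1, 8]]
Verify stationarity: grad f(x*) = H x* + g = (0, 0).
Eigenvalues of H: 4.6972, 8.3028.
Both eigenvalues > 0, so H is positive definite -> x* is a strict local min.

min


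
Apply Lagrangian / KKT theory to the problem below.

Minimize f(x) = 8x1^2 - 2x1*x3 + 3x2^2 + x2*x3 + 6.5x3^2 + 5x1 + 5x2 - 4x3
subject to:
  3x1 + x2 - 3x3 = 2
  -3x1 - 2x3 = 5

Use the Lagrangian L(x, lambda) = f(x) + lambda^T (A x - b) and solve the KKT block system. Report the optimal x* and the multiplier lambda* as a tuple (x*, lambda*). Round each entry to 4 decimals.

Form the Lagrangian:
  L(x, lambda) = (1/2) x^T Q x + c^T x + lambda^T (A x - b)
Stationarity (grad_x L = 0): Q x + c + A^T lambda = 0.
Primal feasibility: A x = b.

This gives the KKT block system:
  [ Q   A^T ] [ x     ]   [-c ]
  [ A    0  ] [ lambda ] = [ b ]

Solving the linear system:
  x*      = (-0.7337, 0.003, -1.3994)
  lambda* = (-3.6188, -4.9325)
  f(x*)   = 16.9222

x* = (-0.7337, 0.003, -1.3994), lambda* = (-3.6188, -4.9325)


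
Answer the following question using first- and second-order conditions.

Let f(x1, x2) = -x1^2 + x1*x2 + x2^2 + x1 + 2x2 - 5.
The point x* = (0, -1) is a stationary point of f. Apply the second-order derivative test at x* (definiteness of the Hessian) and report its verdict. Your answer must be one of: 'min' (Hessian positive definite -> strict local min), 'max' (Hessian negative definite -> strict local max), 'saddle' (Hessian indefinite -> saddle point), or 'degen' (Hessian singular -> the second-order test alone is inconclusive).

Compute the Hessian H = grad^2 f:
  H = [[-2, 1], [1, 2]]
Verify stationarity: grad f(x*) = H x* + g = (0, 0).
Eigenvalues of H: -2.2361, 2.2361.
Eigenvalues have mixed signs, so H is indefinite -> x* is a saddle point.

saddle


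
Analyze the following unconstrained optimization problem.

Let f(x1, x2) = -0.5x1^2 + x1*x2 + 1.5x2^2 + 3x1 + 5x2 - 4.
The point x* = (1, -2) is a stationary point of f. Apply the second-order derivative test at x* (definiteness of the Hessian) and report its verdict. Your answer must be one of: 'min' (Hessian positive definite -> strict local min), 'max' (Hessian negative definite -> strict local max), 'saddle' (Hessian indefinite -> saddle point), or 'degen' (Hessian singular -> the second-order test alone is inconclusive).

Compute the Hessian H = grad^2 f:
  H = [[-1, 1], [1, 3]]
Verify stationarity: grad f(x*) = H x* + g = (0, 0).
Eigenvalues of H: -1.2361, 3.2361.
Eigenvalues have mixed signs, so H is indefinite -> x* is a saddle point.

saddle


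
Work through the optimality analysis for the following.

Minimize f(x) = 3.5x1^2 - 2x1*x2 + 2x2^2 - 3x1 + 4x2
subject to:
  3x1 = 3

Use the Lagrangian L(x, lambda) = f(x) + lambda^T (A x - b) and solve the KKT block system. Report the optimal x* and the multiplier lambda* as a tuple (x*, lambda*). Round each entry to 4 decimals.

Form the Lagrangian:
  L(x, lambda) = (1/2) x^T Q x + c^T x + lambda^T (A x - b)
Stationarity (grad_x L = 0): Q x + c + A^T lambda = 0.
Primal feasibility: A x = b.

This gives the KKT block system:
  [ Q   A^T ] [ x     ]   [-c ]
  [ A    0  ] [ lambda ] = [ b ]

Solving the linear system:
  x*      = (1, -0.5)
  lambda* = (-1.6667)
  f(x*)   = 0

x* = (1, -0.5), lambda* = (-1.6667)


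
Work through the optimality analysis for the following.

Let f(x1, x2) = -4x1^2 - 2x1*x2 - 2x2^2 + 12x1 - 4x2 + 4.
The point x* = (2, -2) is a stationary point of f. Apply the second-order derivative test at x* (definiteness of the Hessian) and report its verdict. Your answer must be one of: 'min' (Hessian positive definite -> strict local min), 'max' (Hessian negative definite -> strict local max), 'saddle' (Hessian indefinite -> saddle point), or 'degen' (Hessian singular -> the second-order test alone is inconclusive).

Compute the Hessian H = grad^2 f:
  H = [[-8, -2], [-2, -4]]
Verify stationarity: grad f(x*) = H x* + g = (0, 0).
Eigenvalues of H: -8.8284, -3.1716.
Both eigenvalues < 0, so H is negative definite -> x* is a strict local max.

max


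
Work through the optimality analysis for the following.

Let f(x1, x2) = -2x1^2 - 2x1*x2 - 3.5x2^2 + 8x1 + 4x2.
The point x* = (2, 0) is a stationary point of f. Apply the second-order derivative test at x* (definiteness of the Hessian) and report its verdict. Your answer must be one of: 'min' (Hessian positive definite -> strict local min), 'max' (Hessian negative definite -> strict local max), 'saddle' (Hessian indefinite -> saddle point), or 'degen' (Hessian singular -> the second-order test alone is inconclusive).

Compute the Hessian H = grad^2 f:
  H = [[-4, -2], [-2, -7]]
Verify stationarity: grad f(x*) = H x* + g = (0, 0).
Eigenvalues of H: -8, -3.
Both eigenvalues < 0, so H is negative definite -> x* is a strict local max.

max


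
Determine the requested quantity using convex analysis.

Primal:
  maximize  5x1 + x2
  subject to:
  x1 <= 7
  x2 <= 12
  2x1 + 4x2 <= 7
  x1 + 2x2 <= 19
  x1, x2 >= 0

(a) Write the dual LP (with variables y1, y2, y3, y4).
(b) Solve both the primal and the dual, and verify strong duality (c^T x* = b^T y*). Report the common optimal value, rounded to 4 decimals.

The standard primal-dual pair for 'max c^T x s.t. A x <= b, x >= 0' is:
  Dual:  min b^T y  s.t.  A^T y >= c,  y >= 0.

So the dual LP is:
  minimize  7y1 + 12y2 + 7y3 + 19y4
  subject to:
    y1 + 2y3 + y4 >= 5
    y2 + 4y3 + 2y4 >= 1
    y1, y2, y3, y4 >= 0

Solving the primal: x* = (3.5, 0).
  primal value c^T x* = 17.5.
Solving the dual: y* = (0, 0, 2.5, 0).
  dual value b^T y* = 17.5.
Strong duality: c^T x* = b^T y*. Confirmed.

17.5


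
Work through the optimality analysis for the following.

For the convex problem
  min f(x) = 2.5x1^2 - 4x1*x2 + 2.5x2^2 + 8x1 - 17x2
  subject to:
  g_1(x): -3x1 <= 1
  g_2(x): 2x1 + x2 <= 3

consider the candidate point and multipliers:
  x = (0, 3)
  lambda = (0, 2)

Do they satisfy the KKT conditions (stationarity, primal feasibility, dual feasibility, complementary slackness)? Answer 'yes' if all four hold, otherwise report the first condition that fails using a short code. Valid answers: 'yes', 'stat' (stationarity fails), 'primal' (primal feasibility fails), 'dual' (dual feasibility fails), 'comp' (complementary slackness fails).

Gradient of f: grad f(x) = Q x + c = (-4, -2)
Constraint values g_i(x) = a_i^T x - b_i:
  g_1((0, 3)) = -1
  g_2((0, 3)) = 0
Stationarity residual: grad f(x) + sum_i lambda_i a_i = (0, 0)
  -> stationarity OK
Primal feasibility (all g_i <= 0): OK
Dual feasibility (all lambda_i >= 0): OK
Complementary slackness (lambda_i * g_i(x) = 0 for all i): OK

Verdict: yes, KKT holds.

yes


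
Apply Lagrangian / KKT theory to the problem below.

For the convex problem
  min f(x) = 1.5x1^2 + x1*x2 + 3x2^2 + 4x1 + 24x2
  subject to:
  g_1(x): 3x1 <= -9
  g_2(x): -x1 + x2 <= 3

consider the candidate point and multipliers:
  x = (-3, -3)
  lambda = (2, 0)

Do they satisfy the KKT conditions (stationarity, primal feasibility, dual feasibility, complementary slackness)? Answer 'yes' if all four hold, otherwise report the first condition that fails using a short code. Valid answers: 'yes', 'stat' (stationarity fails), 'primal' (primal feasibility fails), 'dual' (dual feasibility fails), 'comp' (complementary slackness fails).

Gradient of f: grad f(x) = Q x + c = (-8, 3)
Constraint values g_i(x) = a_i^T x - b_i:
  g_1((-3, -3)) = 0
  g_2((-3, -3)) = -3
Stationarity residual: grad f(x) + sum_i lambda_i a_i = (-2, 3)
  -> stationarity FAILS
Primal feasibility (all g_i <= 0): OK
Dual feasibility (all lambda_i >= 0): OK
Complementary slackness (lambda_i * g_i(x) = 0 for all i): OK

Verdict: the first failing condition is stationarity -> stat.

stat


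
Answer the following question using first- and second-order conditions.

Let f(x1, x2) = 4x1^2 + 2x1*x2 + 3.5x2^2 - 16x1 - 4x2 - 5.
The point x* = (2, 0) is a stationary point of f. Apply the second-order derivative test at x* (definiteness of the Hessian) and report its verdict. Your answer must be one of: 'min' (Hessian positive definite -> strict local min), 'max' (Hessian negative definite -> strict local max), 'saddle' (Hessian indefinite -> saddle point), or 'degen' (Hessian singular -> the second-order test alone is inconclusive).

Compute the Hessian H = grad^2 f:
  H = [[8, 2], [2, 7]]
Verify stationarity: grad f(x*) = H x* + g = (0, 0).
Eigenvalues of H: 5.4384, 9.5616.
Both eigenvalues > 0, so H is positive definite -> x* is a strict local min.

min


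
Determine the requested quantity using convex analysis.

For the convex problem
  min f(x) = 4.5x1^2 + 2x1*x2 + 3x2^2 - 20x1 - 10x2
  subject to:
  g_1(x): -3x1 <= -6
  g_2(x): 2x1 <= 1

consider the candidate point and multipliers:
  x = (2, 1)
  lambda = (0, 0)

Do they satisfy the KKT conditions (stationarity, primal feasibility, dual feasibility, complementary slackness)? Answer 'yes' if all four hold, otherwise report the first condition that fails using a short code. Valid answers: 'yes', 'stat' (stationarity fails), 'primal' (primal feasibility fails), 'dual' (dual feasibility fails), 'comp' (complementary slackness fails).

Gradient of f: grad f(x) = Q x + c = (0, 0)
Constraint values g_i(x) = a_i^T x - b_i:
  g_1((2, 1)) = 0
  g_2((2, 1)) = 3
Stationarity residual: grad f(x) + sum_i lambda_i a_i = (0, 0)
  -> stationarity OK
Primal feasibility (all g_i <= 0): FAILS
Dual feasibility (all lambda_i >= 0): OK
Complementary slackness (lambda_i * g_i(x) = 0 for all i): OK

Verdict: the first failing condition is primal_feasibility -> primal.

primal


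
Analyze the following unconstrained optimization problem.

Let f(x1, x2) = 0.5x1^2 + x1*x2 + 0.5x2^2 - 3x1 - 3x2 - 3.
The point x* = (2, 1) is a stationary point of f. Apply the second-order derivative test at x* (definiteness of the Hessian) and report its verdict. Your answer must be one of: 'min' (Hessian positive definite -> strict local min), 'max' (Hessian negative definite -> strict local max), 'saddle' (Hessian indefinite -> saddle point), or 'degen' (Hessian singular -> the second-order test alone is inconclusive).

Compute the Hessian H = grad^2 f:
  H = [[1, 1], [1, 1]]
Verify stationarity: grad f(x*) = H x* + g = (0, 0).
Eigenvalues of H: 0, 2.
H has a zero eigenvalue (singular; positive semidefinite but not definite), so H is neither positive definite, negative definite, nor indefinite. The second-order test alone is inconclusive -> degen.
(Indeed, f is constant along the null direction of H through x*, so x* is not a strict local extremum.)

degen


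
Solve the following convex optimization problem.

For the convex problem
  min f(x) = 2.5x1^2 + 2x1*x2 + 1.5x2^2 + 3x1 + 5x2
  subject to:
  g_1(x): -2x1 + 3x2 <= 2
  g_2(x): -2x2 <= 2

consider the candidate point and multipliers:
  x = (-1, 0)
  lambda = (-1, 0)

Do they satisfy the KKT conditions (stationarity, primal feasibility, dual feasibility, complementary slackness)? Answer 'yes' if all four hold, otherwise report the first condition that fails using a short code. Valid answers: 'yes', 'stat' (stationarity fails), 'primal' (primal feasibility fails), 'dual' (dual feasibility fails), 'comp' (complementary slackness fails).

Gradient of f: grad f(x) = Q x + c = (-2, 3)
Constraint values g_i(x) = a_i^T x - b_i:
  g_1((-1, 0)) = 0
  g_2((-1, 0)) = -2
Stationarity residual: grad f(x) + sum_i lambda_i a_i = (0, 0)
  -> stationarity OK
Primal feasibility (all g_i <= 0): OK
Dual feasibility (all lambda_i >= 0): FAILS
Complementary slackness (lambda_i * g_i(x) = 0 for all i): OK

Verdict: the first failing condition is dual_feasibility -> dual.

dual


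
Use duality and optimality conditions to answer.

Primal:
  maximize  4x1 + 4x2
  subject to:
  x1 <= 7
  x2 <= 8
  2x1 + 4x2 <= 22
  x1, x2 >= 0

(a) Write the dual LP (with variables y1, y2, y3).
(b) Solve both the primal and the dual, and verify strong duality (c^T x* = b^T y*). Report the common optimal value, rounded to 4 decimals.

The standard primal-dual pair for 'max c^T x s.t. A x <= b, x >= 0' is:
  Dual:  min b^T y  s.t.  A^T y >= c,  y >= 0.

So the dual LP is:
  minimize  7y1 + 8y2 + 22y3
  subject to:
    y1 + 2y3 >= 4
    y2 + 4y3 >= 4
    y1, y2, y3 >= 0

Solving the primal: x* = (7, 2).
  primal value c^T x* = 36.
Solving the dual: y* = (2, 0, 1).
  dual value b^T y* = 36.
Strong duality: c^T x* = b^T y*. Confirmed.

36


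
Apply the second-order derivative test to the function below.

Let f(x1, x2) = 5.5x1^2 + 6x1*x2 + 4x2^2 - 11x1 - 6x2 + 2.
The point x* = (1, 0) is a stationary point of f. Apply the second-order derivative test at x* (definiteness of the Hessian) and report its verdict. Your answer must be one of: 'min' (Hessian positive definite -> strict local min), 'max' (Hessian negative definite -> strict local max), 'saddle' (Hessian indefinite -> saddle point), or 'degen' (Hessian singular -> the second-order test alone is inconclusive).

Compute the Hessian H = grad^2 f:
  H = [[11, 6], [6, 8]]
Verify stationarity: grad f(x*) = H x* + g = (0, 0).
Eigenvalues of H: 3.3153, 15.6847.
Both eigenvalues > 0, so H is positive definite -> x* is a strict local min.

min


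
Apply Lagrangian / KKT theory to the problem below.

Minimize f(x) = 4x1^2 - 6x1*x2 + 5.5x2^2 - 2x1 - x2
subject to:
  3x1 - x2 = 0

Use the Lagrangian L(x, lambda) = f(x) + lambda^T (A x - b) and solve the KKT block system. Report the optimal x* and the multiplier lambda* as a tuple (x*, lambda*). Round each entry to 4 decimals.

Form the Lagrangian:
  L(x, lambda) = (1/2) x^T Q x + c^T x + lambda^T (A x - b)
Stationarity (grad_x L = 0): Q x + c + A^T lambda = 0.
Primal feasibility: A x = b.

This gives the KKT block system:
  [ Q   A^T ] [ x     ]   [-c ]
  [ A    0  ] [ lambda ] = [ b ]

Solving the linear system:
  x*      = (0.0704, 0.2113)
  lambda* = (0.9014)
  f(x*)   = -0.1761

x* = (0.0704, 0.2113), lambda* = (0.9014)


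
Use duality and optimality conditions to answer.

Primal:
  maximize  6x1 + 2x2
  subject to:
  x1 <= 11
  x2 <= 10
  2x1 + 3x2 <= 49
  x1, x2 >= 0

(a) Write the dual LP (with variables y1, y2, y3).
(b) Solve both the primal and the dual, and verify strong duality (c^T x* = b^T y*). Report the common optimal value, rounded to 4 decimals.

The standard primal-dual pair for 'max c^T x s.t. A x <= b, x >= 0' is:
  Dual:  min b^T y  s.t.  A^T y >= c,  y >= 0.

So the dual LP is:
  minimize  11y1 + 10y2 + 49y3
  subject to:
    y1 + 2y3 >= 6
    y2 + 3y3 >= 2
    y1, y2, y3 >= 0

Solving the primal: x* = (11, 9).
  primal value c^T x* = 84.
Solving the dual: y* = (4.6667, 0, 0.6667).
  dual value b^T y* = 84.
Strong duality: c^T x* = b^T y*. Confirmed.

84


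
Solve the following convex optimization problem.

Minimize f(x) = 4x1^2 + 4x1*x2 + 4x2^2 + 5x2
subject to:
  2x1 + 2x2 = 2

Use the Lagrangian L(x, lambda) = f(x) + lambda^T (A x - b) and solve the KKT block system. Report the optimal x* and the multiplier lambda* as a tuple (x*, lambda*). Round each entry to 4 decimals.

Form the Lagrangian:
  L(x, lambda) = (1/2) x^T Q x + c^T x + lambda^T (A x - b)
Stationarity (grad_x L = 0): Q x + c + A^T lambda = 0.
Primal feasibility: A x = b.

This gives the KKT block system:
  [ Q   A^T ] [ x     ]   [-c ]
  [ A    0  ] [ lambda ] = [ b ]

Solving the linear system:
  x*      = (1.125, -0.125)
  lambda* = (-4.25)
  f(x*)   = 3.9375

x* = (1.125, -0.125), lambda* = (-4.25)


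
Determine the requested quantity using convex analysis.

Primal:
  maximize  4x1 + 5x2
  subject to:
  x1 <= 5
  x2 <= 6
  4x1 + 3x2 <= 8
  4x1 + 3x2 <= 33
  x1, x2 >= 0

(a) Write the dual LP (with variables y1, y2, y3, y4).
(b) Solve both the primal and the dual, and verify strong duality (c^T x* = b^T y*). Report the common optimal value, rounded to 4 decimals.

The standard primal-dual pair for 'max c^T x s.t. A x <= b, x >= 0' is:
  Dual:  min b^T y  s.t.  A^T y >= c,  y >= 0.

So the dual LP is:
  minimize  5y1 + 6y2 + 8y3 + 33y4
  subject to:
    y1 + 4y3 + 4y4 >= 4
    y2 + 3y3 + 3y4 >= 5
    y1, y2, y3, y4 >= 0

Solving the primal: x* = (0, 2.6667).
  primal value c^T x* = 13.3333.
Solving the dual: y* = (0, 0, 1.6667, 0).
  dual value b^T y* = 13.3333.
Strong duality: c^T x* = b^T y*. Confirmed.

13.3333


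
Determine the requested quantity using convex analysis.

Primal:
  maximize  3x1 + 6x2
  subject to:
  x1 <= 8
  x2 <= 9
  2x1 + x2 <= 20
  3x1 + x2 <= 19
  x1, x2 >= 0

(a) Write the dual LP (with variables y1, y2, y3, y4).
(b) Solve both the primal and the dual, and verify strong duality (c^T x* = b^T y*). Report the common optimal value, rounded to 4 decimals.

The standard primal-dual pair for 'max c^T x s.t. A x <= b, x >= 0' is:
  Dual:  min b^T y  s.t.  A^T y >= c,  y >= 0.

So the dual LP is:
  minimize  8y1 + 9y2 + 20y3 + 19y4
  subject to:
    y1 + 2y3 + 3y4 >= 3
    y2 + y3 + y4 >= 6
    y1, y2, y3, y4 >= 0

Solving the primal: x* = (3.3333, 9).
  primal value c^T x* = 64.
Solving the dual: y* = (0, 5, 0, 1).
  dual value b^T y* = 64.
Strong duality: c^T x* = b^T y*. Confirmed.

64


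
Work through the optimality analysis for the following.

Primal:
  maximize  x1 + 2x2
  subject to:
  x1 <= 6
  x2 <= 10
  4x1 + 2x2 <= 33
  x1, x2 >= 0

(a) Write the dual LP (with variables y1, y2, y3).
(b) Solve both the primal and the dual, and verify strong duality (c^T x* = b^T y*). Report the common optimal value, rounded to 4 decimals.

The standard primal-dual pair for 'max c^T x s.t. A x <= b, x >= 0' is:
  Dual:  min b^T y  s.t.  A^T y >= c,  y >= 0.

So the dual LP is:
  minimize  6y1 + 10y2 + 33y3
  subject to:
    y1 + 4y3 >= 1
    y2 + 2y3 >= 2
    y1, y2, y3 >= 0

Solving the primal: x* = (3.25, 10).
  primal value c^T x* = 23.25.
Solving the dual: y* = (0, 1.5, 0.25).
  dual value b^T y* = 23.25.
Strong duality: c^T x* = b^T y*. Confirmed.

23.25


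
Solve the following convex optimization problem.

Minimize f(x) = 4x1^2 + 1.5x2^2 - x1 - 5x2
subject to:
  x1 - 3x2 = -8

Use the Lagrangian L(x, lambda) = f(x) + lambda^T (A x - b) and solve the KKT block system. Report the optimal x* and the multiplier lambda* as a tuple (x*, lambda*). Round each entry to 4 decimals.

Form the Lagrangian:
  L(x, lambda) = (1/2) x^T Q x + c^T x + lambda^T (A x - b)
Stationarity (grad_x L = 0): Q x + c + A^T lambda = 0.
Primal feasibility: A x = b.

This gives the KKT block system:
  [ Q   A^T ] [ x     ]   [-c ]
  [ A    0  ] [ lambda ] = [ b ]

Solving the linear system:
  x*      = (0, 2.6667)
  lambda* = (1)
  f(x*)   = -2.6667

x* = (0, 2.6667), lambda* = (1)


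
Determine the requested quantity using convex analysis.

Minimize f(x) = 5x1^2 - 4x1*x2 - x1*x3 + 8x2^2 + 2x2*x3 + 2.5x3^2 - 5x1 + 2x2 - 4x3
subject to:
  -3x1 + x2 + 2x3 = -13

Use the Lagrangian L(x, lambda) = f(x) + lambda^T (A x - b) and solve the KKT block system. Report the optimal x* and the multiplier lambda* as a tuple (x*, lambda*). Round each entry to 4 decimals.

Form the Lagrangian:
  L(x, lambda) = (1/2) x^T Q x + c^T x + lambda^T (A x - b)
Stationarity (grad_x L = 0): Q x + c + A^T lambda = 0.
Primal feasibility: A x = b.

This gives the KKT block system:
  [ Q   A^T ] [ x     ]   [-c ]
  [ A    0  ] [ lambda ] = [ b ]

Solving the linear system:
  x*      = (3.0019, 0.3612, -2.1777)
  lambda* = (8.5841)
  f(x*)   = 53.0082

x* = (3.0019, 0.3612, -2.1777), lambda* = (8.5841)


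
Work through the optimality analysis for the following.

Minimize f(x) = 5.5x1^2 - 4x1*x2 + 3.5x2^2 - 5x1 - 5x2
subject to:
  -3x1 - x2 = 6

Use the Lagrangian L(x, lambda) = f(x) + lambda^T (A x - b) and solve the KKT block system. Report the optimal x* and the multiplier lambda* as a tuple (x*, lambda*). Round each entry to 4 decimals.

Form the Lagrangian:
  L(x, lambda) = (1/2) x^T Q x + c^T x + lambda^T (A x - b)
Stationarity (grad_x L = 0): Q x + c + A^T lambda = 0.
Primal feasibility: A x = b.

This gives the KKT block system:
  [ Q   A^T ] [ x     ]   [-c ]
  [ A    0  ] [ lambda ] = [ b ]

Solving the linear system:
  x*      = (-1.6327, -1.102)
  lambda* = (-6.1837)
  f(x*)   = 25.3878

x* = (-1.6327, -1.102), lambda* = (-6.1837)


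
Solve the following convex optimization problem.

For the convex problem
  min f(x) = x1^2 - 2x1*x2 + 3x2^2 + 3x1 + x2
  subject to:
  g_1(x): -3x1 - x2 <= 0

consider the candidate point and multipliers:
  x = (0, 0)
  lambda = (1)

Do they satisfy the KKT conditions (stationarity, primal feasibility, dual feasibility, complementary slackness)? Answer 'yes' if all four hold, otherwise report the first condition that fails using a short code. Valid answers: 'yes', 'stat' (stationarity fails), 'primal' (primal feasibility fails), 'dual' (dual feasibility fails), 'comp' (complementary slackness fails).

Gradient of f: grad f(x) = Q x + c = (3, 1)
Constraint values g_i(x) = a_i^T x - b_i:
  g_1((0, 0)) = 0
Stationarity residual: grad f(x) + sum_i lambda_i a_i = (0, 0)
  -> stationarity OK
Primal feasibility (all g_i <= 0): OK
Dual feasibility (all lambda_i >= 0): OK
Complementary slackness (lambda_i * g_i(x) = 0 for all i): OK

Verdict: yes, KKT holds.

yes


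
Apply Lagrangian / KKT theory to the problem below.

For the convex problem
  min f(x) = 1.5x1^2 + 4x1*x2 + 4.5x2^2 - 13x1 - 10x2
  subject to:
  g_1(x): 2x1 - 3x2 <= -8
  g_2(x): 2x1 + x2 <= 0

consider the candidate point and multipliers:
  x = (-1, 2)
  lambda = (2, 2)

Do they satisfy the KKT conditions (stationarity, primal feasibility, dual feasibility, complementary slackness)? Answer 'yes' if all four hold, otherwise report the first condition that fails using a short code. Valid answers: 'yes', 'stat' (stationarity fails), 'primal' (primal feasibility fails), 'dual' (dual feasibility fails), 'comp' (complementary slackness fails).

Gradient of f: grad f(x) = Q x + c = (-8, 4)
Constraint values g_i(x) = a_i^T x - b_i:
  g_1((-1, 2)) = 0
  g_2((-1, 2)) = 0
Stationarity residual: grad f(x) + sum_i lambda_i a_i = (0, 0)
  -> stationarity OK
Primal feasibility (all g_i <= 0): OK
Dual feasibility (all lambda_i >= 0): OK
Complementary slackness (lambda_i * g_i(x) = 0 for all i): OK

Verdict: yes, KKT holds.

yes


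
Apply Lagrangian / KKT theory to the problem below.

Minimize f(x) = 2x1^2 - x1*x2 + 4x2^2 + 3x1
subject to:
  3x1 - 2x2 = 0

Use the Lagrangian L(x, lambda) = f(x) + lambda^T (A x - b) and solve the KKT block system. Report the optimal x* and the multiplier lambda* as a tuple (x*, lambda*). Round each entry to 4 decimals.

Form the Lagrangian:
  L(x, lambda) = (1/2) x^T Q x + c^T x + lambda^T (A x - b)
Stationarity (grad_x L = 0): Q x + c + A^T lambda = 0.
Primal feasibility: A x = b.

This gives the KKT block system:
  [ Q   A^T ] [ x     ]   [-c ]
  [ A    0  ] [ lambda ] = [ b ]

Solving the linear system:
  x*      = (-0.1579, -0.2368)
  lambda* = (-0.8684)
  f(x*)   = -0.2368

x* = (-0.1579, -0.2368), lambda* = (-0.8684)


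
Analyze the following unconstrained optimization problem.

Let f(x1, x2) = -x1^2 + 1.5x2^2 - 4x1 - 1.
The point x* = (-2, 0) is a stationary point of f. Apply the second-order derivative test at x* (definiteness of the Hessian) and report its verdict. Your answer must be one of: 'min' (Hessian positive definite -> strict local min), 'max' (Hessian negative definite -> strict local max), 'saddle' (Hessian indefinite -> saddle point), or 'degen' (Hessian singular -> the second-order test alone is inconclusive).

Compute the Hessian H = grad^2 f:
  H = [[-2, 0], [0, 3]]
Verify stationarity: grad f(x*) = H x* + g = (0, 0).
Eigenvalues of H: -2, 3.
Eigenvalues have mixed signs, so H is indefinite -> x* is a saddle point.

saddle


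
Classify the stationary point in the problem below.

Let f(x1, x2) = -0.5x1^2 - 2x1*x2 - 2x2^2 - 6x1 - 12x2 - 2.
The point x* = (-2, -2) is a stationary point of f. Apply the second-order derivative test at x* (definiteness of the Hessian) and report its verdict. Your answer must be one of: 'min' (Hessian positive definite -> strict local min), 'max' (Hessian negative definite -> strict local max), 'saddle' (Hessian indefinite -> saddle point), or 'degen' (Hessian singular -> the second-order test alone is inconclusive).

Compute the Hessian H = grad^2 f:
  H = [[-1, -2], [-2, -4]]
Verify stationarity: grad f(x*) = H x* + g = (0, 0).
Eigenvalues of H: -5, 0.
H has a zero eigenvalue (singular; negative semidefinite but not definite), so H is neither positive definite, negative definite, nor indefinite. The second-order test alone is inconclusive -> degen.
(Indeed, f is constant along the null direction of H through x*, so x* is not a strict local extremum.)

degen


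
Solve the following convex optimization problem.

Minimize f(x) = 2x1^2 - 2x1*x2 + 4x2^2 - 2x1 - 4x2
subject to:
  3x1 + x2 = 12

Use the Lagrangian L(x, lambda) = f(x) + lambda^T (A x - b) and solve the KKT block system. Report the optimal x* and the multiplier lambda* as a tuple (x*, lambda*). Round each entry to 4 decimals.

Form the Lagrangian:
  L(x, lambda) = (1/2) x^T Q x + c^T x + lambda^T (A x - b)
Stationarity (grad_x L = 0): Q x + c + A^T lambda = 0.
Primal feasibility: A x = b.

This gives the KKT block system:
  [ Q   A^T ] [ x     ]   [-c ]
  [ A    0  ] [ lambda ] = [ b ]

Solving the linear system:
  x*      = (3.4318, 1.7045)
  lambda* = (-2.7727)
  f(x*)   = 9.7955

x* = (3.4318, 1.7045), lambda* = (-2.7727)


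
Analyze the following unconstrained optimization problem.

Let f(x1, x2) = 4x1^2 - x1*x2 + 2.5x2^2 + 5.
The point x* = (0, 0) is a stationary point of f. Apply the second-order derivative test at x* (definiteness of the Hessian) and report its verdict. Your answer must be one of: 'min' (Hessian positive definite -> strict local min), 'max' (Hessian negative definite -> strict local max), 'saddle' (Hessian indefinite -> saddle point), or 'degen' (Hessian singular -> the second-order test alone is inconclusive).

Compute the Hessian H = grad^2 f:
  H = [[8, -1], [-1, 5]]
Verify stationarity: grad f(x*) = H x* + g = (0, 0).
Eigenvalues of H: 4.6972, 8.3028.
Both eigenvalues > 0, so H is positive definite -> x* is a strict local min.

min


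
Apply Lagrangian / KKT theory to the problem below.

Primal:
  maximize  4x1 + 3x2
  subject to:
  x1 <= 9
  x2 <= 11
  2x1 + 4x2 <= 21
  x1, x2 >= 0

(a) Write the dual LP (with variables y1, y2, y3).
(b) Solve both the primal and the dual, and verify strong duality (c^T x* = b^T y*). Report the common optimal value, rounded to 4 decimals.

The standard primal-dual pair for 'max c^T x s.t. A x <= b, x >= 0' is:
  Dual:  min b^T y  s.t.  A^T y >= c,  y >= 0.

So the dual LP is:
  minimize  9y1 + 11y2 + 21y3
  subject to:
    y1 + 2y3 >= 4
    y2 + 4y3 >= 3
    y1, y2, y3 >= 0

Solving the primal: x* = (9, 0.75).
  primal value c^T x* = 38.25.
Solving the dual: y* = (2.5, 0, 0.75).
  dual value b^T y* = 38.25.
Strong duality: c^T x* = b^T y*. Confirmed.

38.25


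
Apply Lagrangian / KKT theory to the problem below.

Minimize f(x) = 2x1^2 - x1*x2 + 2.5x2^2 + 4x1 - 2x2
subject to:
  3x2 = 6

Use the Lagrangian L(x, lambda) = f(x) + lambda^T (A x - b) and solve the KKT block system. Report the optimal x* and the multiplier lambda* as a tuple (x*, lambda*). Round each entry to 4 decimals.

Form the Lagrangian:
  L(x, lambda) = (1/2) x^T Q x + c^T x + lambda^T (A x - b)
Stationarity (grad_x L = 0): Q x + c + A^T lambda = 0.
Primal feasibility: A x = b.

This gives the KKT block system:
  [ Q   A^T ] [ x     ]   [-c ]
  [ A    0  ] [ lambda ] = [ b ]

Solving the linear system:
  x*      = (-0.5, 2)
  lambda* = (-2.8333)
  f(x*)   = 5.5

x* = (-0.5, 2), lambda* = (-2.8333)


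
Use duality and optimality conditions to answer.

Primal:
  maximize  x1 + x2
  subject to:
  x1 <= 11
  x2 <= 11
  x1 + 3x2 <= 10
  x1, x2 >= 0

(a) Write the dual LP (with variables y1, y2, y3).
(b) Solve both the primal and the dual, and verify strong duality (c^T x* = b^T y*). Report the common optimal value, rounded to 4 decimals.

The standard primal-dual pair for 'max c^T x s.t. A x <= b, x >= 0' is:
  Dual:  min b^T y  s.t.  A^T y >= c,  y >= 0.

So the dual LP is:
  minimize  11y1 + 11y2 + 10y3
  subject to:
    y1 + y3 >= 1
    y2 + 3y3 >= 1
    y1, y2, y3 >= 0

Solving the primal: x* = (10, 0).
  primal value c^T x* = 10.
Solving the dual: y* = (0, 0, 1).
  dual value b^T y* = 10.
Strong duality: c^T x* = b^T y*. Confirmed.

10


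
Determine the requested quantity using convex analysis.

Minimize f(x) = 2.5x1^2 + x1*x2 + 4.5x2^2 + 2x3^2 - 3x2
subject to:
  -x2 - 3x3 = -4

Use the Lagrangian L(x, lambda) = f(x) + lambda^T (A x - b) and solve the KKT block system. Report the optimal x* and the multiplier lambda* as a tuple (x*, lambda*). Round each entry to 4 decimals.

Form the Lagrangian:
  L(x, lambda) = (1/2) x^T Q x + c^T x + lambda^T (A x - b)
Stationarity (grad_x L = 0): Q x + c + A^T lambda = 0.
Primal feasibility: A x = b.

This gives the KKT block system:
  [ Q   A^T ] [ x     ]   [-c ]
  [ A    0  ] [ lambda ] = [ b ]

Solving the linear system:
  x*      = (-0.1034, 0.5168, 1.1611)
  lambda* = (1.5481)
  f(x*)   = 2.3209

x* = (-0.1034, 0.5168, 1.1611), lambda* = (1.5481)


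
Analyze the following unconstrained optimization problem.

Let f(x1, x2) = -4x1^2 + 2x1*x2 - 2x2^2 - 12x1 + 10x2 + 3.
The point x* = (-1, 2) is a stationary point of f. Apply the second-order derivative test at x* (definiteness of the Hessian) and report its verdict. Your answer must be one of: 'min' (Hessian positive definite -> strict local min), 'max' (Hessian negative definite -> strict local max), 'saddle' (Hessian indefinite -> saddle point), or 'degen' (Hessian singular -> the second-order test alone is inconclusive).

Compute the Hessian H = grad^2 f:
  H = [[-8, 2], [2, -4]]
Verify stationarity: grad f(x*) = H x* + g = (0, 0).
Eigenvalues of H: -8.8284, -3.1716.
Both eigenvalues < 0, so H is negative definite -> x* is a strict local max.

max


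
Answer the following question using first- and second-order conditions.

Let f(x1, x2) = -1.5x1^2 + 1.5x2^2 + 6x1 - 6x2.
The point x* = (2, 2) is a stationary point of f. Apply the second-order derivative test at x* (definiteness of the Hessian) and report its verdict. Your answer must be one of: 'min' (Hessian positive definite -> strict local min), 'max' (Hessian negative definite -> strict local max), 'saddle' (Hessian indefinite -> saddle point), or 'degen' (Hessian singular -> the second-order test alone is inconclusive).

Compute the Hessian H = grad^2 f:
  H = [[-3, 0], [0, 3]]
Verify stationarity: grad f(x*) = H x* + g = (0, 0).
Eigenvalues of H: -3, 3.
Eigenvalues have mixed signs, so H is indefinite -> x* is a saddle point.

saddle


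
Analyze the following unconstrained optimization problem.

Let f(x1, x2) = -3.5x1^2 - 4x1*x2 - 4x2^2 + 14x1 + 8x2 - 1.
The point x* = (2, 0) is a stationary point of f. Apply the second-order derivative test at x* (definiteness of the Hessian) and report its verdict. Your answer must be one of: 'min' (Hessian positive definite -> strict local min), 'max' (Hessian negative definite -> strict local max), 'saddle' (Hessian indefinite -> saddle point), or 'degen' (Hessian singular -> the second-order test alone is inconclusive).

Compute the Hessian H = grad^2 f:
  H = [[-7, -4], [-4, -8]]
Verify stationarity: grad f(x*) = H x* + g = (0, 0).
Eigenvalues of H: -11.5311, -3.4689.
Both eigenvalues < 0, so H is negative definite -> x* is a strict local max.

max


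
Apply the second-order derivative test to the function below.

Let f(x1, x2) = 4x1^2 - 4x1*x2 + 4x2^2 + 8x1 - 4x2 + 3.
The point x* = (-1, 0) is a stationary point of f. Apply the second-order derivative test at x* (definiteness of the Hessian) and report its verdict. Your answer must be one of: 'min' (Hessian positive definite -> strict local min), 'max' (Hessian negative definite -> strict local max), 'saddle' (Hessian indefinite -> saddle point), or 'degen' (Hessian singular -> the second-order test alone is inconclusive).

Compute the Hessian H = grad^2 f:
  H = [[8, -4], [-4, 8]]
Verify stationarity: grad f(x*) = H x* + g = (0, 0).
Eigenvalues of H: 4, 12.
Both eigenvalues > 0, so H is positive definite -> x* is a strict local min.

min


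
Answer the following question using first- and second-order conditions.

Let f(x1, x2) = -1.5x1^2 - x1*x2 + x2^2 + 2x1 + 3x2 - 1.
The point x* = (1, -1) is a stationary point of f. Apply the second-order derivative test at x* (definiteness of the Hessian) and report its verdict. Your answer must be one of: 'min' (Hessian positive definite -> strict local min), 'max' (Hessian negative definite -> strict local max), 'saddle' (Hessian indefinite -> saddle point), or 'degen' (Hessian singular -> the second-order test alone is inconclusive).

Compute the Hessian H = grad^2 f:
  H = [[-3, -1], [-1, 2]]
Verify stationarity: grad f(x*) = H x* + g = (0, 0).
Eigenvalues of H: -3.1926, 2.1926.
Eigenvalues have mixed signs, so H is indefinite -> x* is a saddle point.

saddle


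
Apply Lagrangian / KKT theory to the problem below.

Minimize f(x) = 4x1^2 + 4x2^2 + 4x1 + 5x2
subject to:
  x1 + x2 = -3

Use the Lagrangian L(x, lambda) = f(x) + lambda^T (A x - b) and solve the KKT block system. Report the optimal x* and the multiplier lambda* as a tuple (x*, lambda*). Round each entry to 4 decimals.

Form the Lagrangian:
  L(x, lambda) = (1/2) x^T Q x + c^T x + lambda^T (A x - b)
Stationarity (grad_x L = 0): Q x + c + A^T lambda = 0.
Primal feasibility: A x = b.

This gives the KKT block system:
  [ Q   A^T ] [ x     ]   [-c ]
  [ A    0  ] [ lambda ] = [ b ]

Solving the linear system:
  x*      = (-1.4375, -1.5625)
  lambda* = (7.5)
  f(x*)   = 4.4688

x* = (-1.4375, -1.5625), lambda* = (7.5)


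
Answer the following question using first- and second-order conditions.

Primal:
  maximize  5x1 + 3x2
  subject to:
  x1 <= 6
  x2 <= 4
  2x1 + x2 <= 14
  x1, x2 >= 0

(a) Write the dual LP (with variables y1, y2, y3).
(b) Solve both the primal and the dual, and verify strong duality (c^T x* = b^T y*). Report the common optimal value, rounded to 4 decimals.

The standard primal-dual pair for 'max c^T x s.t. A x <= b, x >= 0' is:
  Dual:  min b^T y  s.t.  A^T y >= c,  y >= 0.

So the dual LP is:
  minimize  6y1 + 4y2 + 14y3
  subject to:
    y1 + 2y3 >= 5
    y2 + y3 >= 3
    y1, y2, y3 >= 0

Solving the primal: x* = (5, 4).
  primal value c^T x* = 37.
Solving the dual: y* = (0, 0.5, 2.5).
  dual value b^T y* = 37.
Strong duality: c^T x* = b^T y*. Confirmed.

37


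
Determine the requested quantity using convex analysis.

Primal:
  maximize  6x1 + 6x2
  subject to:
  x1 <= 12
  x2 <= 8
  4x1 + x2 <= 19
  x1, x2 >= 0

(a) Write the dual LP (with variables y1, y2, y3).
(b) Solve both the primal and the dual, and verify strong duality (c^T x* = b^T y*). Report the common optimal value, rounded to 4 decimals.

The standard primal-dual pair for 'max c^T x s.t. A x <= b, x >= 0' is:
  Dual:  min b^T y  s.t.  A^T y >= c,  y >= 0.

So the dual LP is:
  minimize  12y1 + 8y2 + 19y3
  subject to:
    y1 + 4y3 >= 6
    y2 + y3 >= 6
    y1, y2, y3 >= 0

Solving the primal: x* = (2.75, 8).
  primal value c^T x* = 64.5.
Solving the dual: y* = (0, 4.5, 1.5).
  dual value b^T y* = 64.5.
Strong duality: c^T x* = b^T y*. Confirmed.

64.5


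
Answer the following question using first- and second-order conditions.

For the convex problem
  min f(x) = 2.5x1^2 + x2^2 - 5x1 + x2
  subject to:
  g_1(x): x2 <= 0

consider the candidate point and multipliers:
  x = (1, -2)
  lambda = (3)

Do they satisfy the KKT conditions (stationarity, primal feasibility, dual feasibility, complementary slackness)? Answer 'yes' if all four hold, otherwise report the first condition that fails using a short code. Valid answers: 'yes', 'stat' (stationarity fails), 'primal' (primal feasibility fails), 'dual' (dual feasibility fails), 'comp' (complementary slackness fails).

Gradient of f: grad f(x) = Q x + c = (0, -3)
Constraint values g_i(x) = a_i^T x - b_i:
  g_1((1, -2)) = -2
Stationarity residual: grad f(x) + sum_i lambda_i a_i = (0, 0)
  -> stationarity OK
Primal feasibility (all g_i <= 0): OK
Dual feasibility (all lambda_i >= 0): OK
Complementary slackness (lambda_i * g_i(x) = 0 for all i): FAILS

Verdict: the first failing condition is complementary_slackness -> comp.

comp
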